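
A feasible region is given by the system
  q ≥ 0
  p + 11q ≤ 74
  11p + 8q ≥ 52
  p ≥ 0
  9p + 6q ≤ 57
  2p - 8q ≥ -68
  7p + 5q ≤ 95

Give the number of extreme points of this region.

5

Pairwise boundary intersections that survive every other constraint:
  (52/11, 0)
  (19/3, 0)
  (0, 74/11)
  (61/31, 203/31)
  (0, 13/2)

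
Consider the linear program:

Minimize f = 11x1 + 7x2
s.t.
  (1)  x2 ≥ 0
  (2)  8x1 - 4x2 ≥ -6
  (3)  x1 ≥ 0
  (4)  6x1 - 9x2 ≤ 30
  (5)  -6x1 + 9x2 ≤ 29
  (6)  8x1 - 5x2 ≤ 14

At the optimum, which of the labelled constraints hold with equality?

Extreme points and f = 11x1 + 7x2:
  (0, 0) → f = 0
  (7/4, 0) → f = 77/4
  (0, 3/2) → f = 21/2
  (31/24, 49/12) → f = 1027/24
  (271/42, 158/21) → f = 1731/14

The minimum is at (0, 0). Substituting into each constraint, equality holds for (1) and (3); the remaining constraints have slack.

(1) and (3)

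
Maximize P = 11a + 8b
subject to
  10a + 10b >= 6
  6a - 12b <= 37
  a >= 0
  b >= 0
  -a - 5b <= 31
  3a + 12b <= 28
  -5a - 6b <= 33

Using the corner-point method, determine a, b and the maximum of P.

At the optimal vertex, 6a - 12b = 37 and 3a + 12b = 28.
Solving simultaneously gives a = 65/9, b = 19/36.

a = 65/9, b = 19/36, maximum P = 251/3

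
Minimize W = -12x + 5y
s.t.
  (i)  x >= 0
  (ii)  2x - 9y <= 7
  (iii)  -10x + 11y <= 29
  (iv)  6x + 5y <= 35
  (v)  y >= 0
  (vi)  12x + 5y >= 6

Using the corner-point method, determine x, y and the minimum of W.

Vertices and W = -12x + 5y:
  (0, 29/11) → W = 145/11
  (0, 6/5) → W = 6
  (175/32, 7/16) → W = -1015/16
  (7/2, 0) → W = -42
  (60/29, 131/29) → W = -65/29
  (1/2, 0) → W = -6

x = 175/32, y = 7/16, minimum W = -1015/16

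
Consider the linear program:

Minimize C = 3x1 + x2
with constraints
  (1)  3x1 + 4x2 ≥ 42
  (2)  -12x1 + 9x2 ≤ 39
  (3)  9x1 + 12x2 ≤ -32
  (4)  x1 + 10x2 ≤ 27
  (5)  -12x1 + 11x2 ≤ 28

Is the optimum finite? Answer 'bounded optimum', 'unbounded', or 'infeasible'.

infeasible

Constraints 3x1 + 4x2 ≥ 42 and 9x1 + 12x2 ≤ -32 have parallel boundaries but demand opposite sides — no point can satisfy both, so the region is empty.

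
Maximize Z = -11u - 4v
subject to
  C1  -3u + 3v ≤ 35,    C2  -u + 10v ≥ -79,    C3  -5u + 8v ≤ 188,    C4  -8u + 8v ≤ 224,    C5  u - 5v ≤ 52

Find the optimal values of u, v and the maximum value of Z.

Feasible corners and Z = -11u - 4v:
  (-587/27, -272/27) → Z = 2515/9
  (284/9, 389/9) → Z = -520
  (25, -27/5) → Z = -1267/5
The feasible region is unbounded (it extends along (5, 1), (8, 5)), but Z strictly decreases along every unbounded feasible direction, so there is no improving ray and the maximum is attained at a vertex.

u = -587/27, v = -272/27, maximum Z = 2515/9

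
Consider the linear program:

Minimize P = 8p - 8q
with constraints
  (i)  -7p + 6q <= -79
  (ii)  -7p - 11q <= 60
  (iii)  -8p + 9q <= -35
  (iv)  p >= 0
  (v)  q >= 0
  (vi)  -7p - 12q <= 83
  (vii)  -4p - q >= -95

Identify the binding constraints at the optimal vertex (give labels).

Vertices and P = 8p - 8q:
  (79/7, 0) → P = 632/7
  (649/31, 349/31) → P = 2400/31
  (95/4, 0) → P = 190

The minimum is at (649/31, 349/31). Substituting into each constraint, equality holds for (i) and (vii); the remaining constraints have slack.

(i) and (vii)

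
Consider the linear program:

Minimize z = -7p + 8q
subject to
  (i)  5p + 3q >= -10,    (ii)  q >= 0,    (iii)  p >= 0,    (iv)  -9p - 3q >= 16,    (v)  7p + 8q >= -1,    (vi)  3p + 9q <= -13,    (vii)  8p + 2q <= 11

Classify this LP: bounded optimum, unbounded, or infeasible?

The boundaries 3p + 9q = -13 and 8p + 2q = 11 meet at (125/66, -137/66), but that point violates q ≥ 0. Every candidate vertex is excluded by some other constraint, so the feasible region is empty.

infeasible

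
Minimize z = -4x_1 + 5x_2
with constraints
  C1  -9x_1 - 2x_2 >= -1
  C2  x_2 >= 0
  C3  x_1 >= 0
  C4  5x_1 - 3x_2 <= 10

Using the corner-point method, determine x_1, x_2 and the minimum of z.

x_1 = 1/9, x_2 = 0, minimum z = -4/9

Vertices and z = -4x_1 + 5x_2:
  (1/9, 0) → z = -4/9
  (0, 1/2) → z = 5/2
  (0, 0) → z = 0

The optimum lies where -9x_1 - 2x_2 = -1 and x_2 = 0.
Solving simultaneously gives x_1 = 1/9, x_2 = 0.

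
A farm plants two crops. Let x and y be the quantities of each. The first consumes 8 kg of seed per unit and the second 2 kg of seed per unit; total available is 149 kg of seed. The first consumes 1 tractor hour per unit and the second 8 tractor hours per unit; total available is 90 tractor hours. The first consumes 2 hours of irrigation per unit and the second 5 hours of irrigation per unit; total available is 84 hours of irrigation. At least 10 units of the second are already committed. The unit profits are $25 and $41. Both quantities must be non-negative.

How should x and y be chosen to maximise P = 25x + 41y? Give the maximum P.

x = 10, y = 10, maximum P = 660

Vertices and P = 25x + 41y:
  (0, 45/4) → P = 1845/4
  (0, 10) → P = 410
  (10, 10) → P = 660

The binding constraints are x + 8y = 90 and y = 10.
Solving simultaneously gives x = 10, y = 10.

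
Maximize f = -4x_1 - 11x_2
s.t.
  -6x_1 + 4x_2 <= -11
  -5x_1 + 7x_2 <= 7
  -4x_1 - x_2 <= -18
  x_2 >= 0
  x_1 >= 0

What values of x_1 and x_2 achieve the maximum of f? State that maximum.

x_1 = 9/2, x_2 = 0, maximum f = -18

The feasible region is unbounded (it extends along (1, 0), (7, 5)), but f strictly decreases along every unbounded feasible direction, so there is no improving ray and the maximum is attained at a vertex.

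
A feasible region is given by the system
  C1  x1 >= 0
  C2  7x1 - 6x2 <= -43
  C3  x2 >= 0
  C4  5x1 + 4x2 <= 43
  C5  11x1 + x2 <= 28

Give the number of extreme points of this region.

3

Pairwise boundary intersections that survive every other constraint:
  (0, 43/6)
  (0, 43/4)
  (43/29, 258/29)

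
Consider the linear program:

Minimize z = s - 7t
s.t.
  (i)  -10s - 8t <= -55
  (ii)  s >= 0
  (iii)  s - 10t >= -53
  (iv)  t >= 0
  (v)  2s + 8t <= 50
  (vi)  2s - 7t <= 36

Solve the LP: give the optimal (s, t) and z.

Feasible corners and z = s - 7t:
  (7/6, 65/12) → z = -147/4
  (11/2, 0) → z = 11/2
  (19/7, 39/7) → z = -254/7
  (18, 0) → z = 18
  (319/15, 14/15) → z = 221/15

s = 7/6, t = 65/12, minimum z = -147/4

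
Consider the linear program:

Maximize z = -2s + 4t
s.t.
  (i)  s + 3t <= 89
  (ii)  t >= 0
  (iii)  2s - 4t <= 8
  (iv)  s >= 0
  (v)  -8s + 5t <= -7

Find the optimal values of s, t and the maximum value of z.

s = 466/29, t = 705/29, maximum z = 1888/29

Feasible corners and z = -2s + 4t:
  (38, 17) → z = -8
  (466/29, 705/29) → z = 1888/29
  (4, 0) → z = -8
  (7/8, 0) → z = -7/4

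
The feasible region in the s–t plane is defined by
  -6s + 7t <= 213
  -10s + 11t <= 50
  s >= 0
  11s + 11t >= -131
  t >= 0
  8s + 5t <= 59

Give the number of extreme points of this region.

Of the 15 pairwise boundary intersections, those satisfying every inequality are:
  (0, 50/11)
  (133/46, 165/23)
  (0, 0)
  (59/8, 0)

4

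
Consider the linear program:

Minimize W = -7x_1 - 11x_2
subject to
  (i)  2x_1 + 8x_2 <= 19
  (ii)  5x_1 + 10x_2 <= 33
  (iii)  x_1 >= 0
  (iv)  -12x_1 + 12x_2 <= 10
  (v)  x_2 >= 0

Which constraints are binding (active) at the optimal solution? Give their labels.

(ii) and (v)

Feasible corners and W = -7x_1 - 11x_2:
  (37/10, 29/20) → W = -837/20
  (37/30, 31/15) → W = -941/30
  (33/5, 0) → W = -231/5
  (0, 5/6) → W = -55/6
  (0, 0) → W = 0

The minimum is at (33/5, 0). Substituting into each constraint, equality holds for (ii) and (v); the remaining constraints have slack.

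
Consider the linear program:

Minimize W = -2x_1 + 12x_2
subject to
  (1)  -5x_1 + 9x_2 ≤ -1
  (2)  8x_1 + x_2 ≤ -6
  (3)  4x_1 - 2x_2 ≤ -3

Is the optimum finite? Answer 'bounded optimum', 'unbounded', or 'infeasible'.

From the feasible point (-29/26, -19/26), moving in the direction (-2, -4) keeps every constraint satisfied while W decreases without bound.

unbounded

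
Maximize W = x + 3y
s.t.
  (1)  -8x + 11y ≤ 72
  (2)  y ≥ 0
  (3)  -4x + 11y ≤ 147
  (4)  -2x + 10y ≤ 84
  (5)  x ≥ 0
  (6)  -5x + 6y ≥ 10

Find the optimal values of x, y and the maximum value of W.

x = 202/19, y = 200/19, maximum W = 802/19

Corner points and W = x + 3y:
  (102/29, 264/29) → W = 894/29
  (0, 72/11) → W = 216/11
  (202/19, 200/19) → W = 802/19
  (0, 5/3) → W = 5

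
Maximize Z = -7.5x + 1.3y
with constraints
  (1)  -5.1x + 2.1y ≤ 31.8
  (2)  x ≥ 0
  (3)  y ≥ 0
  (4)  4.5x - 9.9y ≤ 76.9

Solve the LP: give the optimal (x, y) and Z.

Corner points and Z = -7.5x + 1.3y:
  (0, 106/7) → Z = 689/35
  (0, 0) → Z = 0
  (769/45, 0) → Z = -769/6
The feasible region is unbounded (it extends along (7, 17), (11, 5)), but Z strictly decreases along every unbounded feasible direction, so there is no improving ray and the maximum is attained at a vertex.

x = 0, y = 106/7, maximum Z = 689/35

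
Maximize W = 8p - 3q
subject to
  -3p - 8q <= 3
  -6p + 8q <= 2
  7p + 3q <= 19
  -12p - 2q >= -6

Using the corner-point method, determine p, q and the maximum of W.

p = 3/5, q = -3/5, maximum W = 33/5

Corner points and W = 8p - 3q:
  (-5/9, -1/6) → W = -71/18
  (3/5, -3/5) → W = 33/5
  (11/27, 5/9) → W = 43/27

The binding constraints are -3p - 8q = 3 and -12p - 2q = -6.
Solving simultaneously gives p = 3/5, q = -3/5.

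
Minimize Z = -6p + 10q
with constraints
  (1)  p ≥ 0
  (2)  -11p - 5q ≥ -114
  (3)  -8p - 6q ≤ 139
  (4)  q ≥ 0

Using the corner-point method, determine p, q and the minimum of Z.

Corner points and Z = -6p + 10q:
  (0, 114/5) → Z = 228
  (0, 0) → Z = 0
  (114/11, 0) → Z = -684/11

At the optimal vertex, -11p - 5q = -114 and q = 0.
Solving simultaneously gives p = 114/11, q = 0.

p = 114/11, q = 0, minimum Z = -684/11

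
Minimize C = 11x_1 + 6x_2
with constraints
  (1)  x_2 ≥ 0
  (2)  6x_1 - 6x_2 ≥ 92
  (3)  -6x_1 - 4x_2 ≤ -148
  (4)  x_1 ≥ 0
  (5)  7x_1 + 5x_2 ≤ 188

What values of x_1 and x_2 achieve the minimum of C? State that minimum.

Feasible corners and C = 11x_1 + 6x_2:
  (74/3, 0) → C = 814/3
  (188/7, 0) → C = 2068/7
  (314/15, 28/5) → C = 3958/15
  (397/18, 121/18) → C = 5093/18

x_1 = 314/15, x_2 = 28/5, minimum C = 3958/15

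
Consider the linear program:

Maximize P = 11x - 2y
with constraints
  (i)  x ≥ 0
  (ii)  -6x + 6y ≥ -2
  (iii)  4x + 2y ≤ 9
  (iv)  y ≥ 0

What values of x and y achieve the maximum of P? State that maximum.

Feasible corners and P = 11x - 2y:
  (0, 9/2) → P = -9
  (0, 0) → P = 0
  (29/18, 23/18) → P = 91/6
  (1/3, 0) → P = 11/3

x = 29/18, y = 23/18, maximum P = 91/6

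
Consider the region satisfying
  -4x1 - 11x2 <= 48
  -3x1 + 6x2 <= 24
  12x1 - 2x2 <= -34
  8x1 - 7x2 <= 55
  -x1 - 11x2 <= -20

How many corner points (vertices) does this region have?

3

Pairwise boundary intersections that survive every other constraint:
  (-26/11, 31/11)
  (-48/13, 28/13)
  (-167/67, 137/67)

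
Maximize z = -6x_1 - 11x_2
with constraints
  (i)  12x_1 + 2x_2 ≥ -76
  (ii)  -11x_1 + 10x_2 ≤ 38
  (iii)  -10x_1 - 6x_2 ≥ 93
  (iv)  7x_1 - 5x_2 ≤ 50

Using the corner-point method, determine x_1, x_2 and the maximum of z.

x_1 = -140/37, x_2 = -566/37, maximum z = 7066/37

Extreme points and z = -6x_1 - 11x_2:
  (-135/26, -89/13) → z = 1384/13
  (-140/37, -566/37) → z = 7066/37
  (-165/92, -1151/92) → z = 13651/92

The optimum lies where 12x_1 + 2x_2 = -76 and 7x_1 - 5x_2 = 50.
Solving simultaneously gives x_1 = -140/37, x_2 = -566/37.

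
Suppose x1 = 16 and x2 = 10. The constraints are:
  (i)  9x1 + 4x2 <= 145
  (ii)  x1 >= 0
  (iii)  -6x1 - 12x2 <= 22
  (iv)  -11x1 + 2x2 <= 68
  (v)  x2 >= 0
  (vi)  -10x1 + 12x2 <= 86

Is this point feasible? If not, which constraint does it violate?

not feasible — violates (i)

Constraint (i): 9x1 + 4x2 = 184, which is not ≤ 145. All other constraints are satisfied.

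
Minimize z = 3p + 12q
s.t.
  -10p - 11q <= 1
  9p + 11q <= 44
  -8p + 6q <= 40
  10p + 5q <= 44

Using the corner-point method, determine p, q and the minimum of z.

Vertices and z = 3p + 12q:
  (-223/74, 98/37) → z = 1683/74
  (163/20, -15/2) → z = -1311/20
  (-88/71, 356/71) → z = 4008/71
  (264/65, 44/65) → z = 264/13

p = 163/20, q = -15/2, minimum z = -1311/20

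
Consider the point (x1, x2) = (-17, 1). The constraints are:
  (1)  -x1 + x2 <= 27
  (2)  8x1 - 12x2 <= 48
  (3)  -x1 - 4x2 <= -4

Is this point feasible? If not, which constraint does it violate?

not feasible — violates (3)

Constraint (3): -x1 - 4x2 = 13, which is not ≤ -4. All other constraints are satisfied.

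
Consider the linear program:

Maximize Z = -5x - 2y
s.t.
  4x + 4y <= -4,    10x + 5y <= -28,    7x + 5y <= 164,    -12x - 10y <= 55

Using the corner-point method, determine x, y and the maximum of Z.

Vertices and Z = -5x - 2y:
  (-23/5, 18/5) → Z = 79/5
  (-45/2, 43/2) → Z = 139/2
  (-1/8, -107/20) → Z = 453/40

x = -45/2, y = 43/2, maximum Z = 139/2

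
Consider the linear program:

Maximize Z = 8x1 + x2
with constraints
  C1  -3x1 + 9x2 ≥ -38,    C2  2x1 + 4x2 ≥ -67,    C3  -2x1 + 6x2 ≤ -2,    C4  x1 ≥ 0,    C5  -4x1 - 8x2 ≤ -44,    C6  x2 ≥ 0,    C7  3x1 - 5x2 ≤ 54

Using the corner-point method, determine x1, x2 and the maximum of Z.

x1 = 157/4, x2 = 51/4, maximum Z = 1307/4

Extreme points and Z = 8x1 + x2:
  (38/3, 0) → Z = 304/3
  (74/3, 4) → Z = 604/3
  (7, 2) → Z = 58
  (157/4, 51/4) → Z = 1307/4
  (11, 0) → Z = 88

The binding constraints are -2x1 + 6x2 = -2 and 3x1 - 5x2 = 54.
Solving simultaneously gives x1 = 157/4, x2 = 51/4.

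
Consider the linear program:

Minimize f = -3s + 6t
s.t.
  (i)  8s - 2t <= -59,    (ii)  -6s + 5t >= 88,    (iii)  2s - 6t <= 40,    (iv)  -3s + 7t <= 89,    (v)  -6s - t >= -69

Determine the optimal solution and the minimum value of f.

Extreme points and f = -3s + 6t:
  (-28, -16) → f = -12
  (-19/3, 10) → f = 79
  (-407/2, -149/2) → f = 327/2

The optimum lies where -6s + 5t = 88 and 2s - 6t = 40.
Solving simultaneously gives s = -28, t = -16.

s = -28, t = -16, minimum f = -12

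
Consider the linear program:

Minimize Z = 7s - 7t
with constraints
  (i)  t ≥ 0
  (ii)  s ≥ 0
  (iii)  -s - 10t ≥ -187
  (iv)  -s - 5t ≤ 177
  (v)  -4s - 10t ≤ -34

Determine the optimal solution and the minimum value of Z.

s = 0, t = 187/10, minimum Z = -1309/10

At the optimal vertex, s = 0 and -s - 10t = -187.
Solving simultaneously gives s = 0, t = 187/10.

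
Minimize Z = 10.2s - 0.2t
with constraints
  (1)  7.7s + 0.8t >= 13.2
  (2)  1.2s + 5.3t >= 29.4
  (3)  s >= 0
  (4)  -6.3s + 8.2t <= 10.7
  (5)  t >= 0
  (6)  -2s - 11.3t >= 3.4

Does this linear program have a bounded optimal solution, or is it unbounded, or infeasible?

infeasible

The boundaries 1.2s + 5.3t = 29.4 and -6.3s + 8.2t = 10.7 meet at (18437/4323, 6602/1441), but that point violates -2s - 11.3t ≥ 3.4. Every candidate vertex is excluded by some other constraint, so the feasible region is empty.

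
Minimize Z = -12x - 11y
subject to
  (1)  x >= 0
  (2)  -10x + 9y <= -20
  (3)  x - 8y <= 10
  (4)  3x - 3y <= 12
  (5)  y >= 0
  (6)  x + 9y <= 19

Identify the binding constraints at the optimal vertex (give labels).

(4) and (6)

Corner points and Z = -12x - 11y:
  (2, 0) → Z = -24
  (39/11, 170/99) → Z = -6082/99
  (4, 0) → Z = -48
  (11/2, 3/2) → Z = -165/2

The minimum is at (11/2, 3/2). Substituting into each constraint, equality holds for (4) and (6); the remaining constraints have slack.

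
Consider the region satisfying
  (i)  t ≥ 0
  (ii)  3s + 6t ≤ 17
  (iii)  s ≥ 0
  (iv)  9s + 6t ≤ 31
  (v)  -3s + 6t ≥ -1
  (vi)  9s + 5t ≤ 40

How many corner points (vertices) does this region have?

5

Pairwise boundary intersections that survive every other constraint:
  (0, 0)
  (1/3, 0)
  (0, 17/6)
  (7/3, 5/3)
  (8/3, 7/6)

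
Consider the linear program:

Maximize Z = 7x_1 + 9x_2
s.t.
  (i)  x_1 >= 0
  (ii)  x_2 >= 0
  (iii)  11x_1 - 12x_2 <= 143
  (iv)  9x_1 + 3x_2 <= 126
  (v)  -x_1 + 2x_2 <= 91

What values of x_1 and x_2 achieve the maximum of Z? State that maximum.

x_1 = 0, x_2 = 42, maximum Z = 378

The optimum lies where x_1 = 0 and 9x_1 + 3x_2 = 126.
Solving simultaneously gives x_1 = 0, x_2 = 42.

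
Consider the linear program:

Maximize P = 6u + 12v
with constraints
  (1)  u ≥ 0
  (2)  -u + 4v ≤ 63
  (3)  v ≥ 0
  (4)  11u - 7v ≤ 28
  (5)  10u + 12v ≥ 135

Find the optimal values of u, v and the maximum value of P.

Feasible corners and P = 6u + 12v:
  (0, 63/4) → P = 189
  (0, 45/4) → P = 135
  (553/37, 721/37) → P = 11970/37
  (1281/202, 1205/202) → P = 11073/101

The optimum lies where -u + 4v = 63 and 11u - 7v = 28.
Solving simultaneously gives u = 553/37, v = 721/37.

u = 553/37, v = 721/37, maximum P = 11970/37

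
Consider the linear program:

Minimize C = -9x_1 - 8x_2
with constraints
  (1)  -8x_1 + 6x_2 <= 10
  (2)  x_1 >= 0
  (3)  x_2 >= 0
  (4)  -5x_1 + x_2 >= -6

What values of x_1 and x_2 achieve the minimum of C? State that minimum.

Feasible corners and C = -9x_1 - 8x_2:
  (0, 5/3) → C = -40/3
  (23/11, 49/11) → C = -599/11
  (0, 0) → C = 0
  (6/5, 0) → C = -54/5

x_1 = 23/11, x_2 = 49/11, minimum C = -599/11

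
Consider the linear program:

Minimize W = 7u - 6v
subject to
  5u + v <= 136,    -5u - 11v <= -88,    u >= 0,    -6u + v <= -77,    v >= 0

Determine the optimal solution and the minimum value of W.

Feasible corners and W = 7u - 6v:
  (213/11, 431/11) → W = -1095/11
  (136/5, 0) → W = 952/5
  (935/71, 143/71) → W = 5687/71
  (88/5, 0) → W = 616/5

The optimum lies where 5u + v = 136 and -6u + v = -77.
Solving simultaneously gives u = 213/11, v = 431/11.

u = 213/11, v = 431/11, minimum W = -1095/11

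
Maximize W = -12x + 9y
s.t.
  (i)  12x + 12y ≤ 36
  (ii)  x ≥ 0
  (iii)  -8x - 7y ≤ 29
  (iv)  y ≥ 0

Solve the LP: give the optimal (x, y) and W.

The binding constraints are 12x + 12y = 36 and x = 0.
Solving simultaneously gives x = 0, y = 3.

x = 0, y = 3, maximum W = 27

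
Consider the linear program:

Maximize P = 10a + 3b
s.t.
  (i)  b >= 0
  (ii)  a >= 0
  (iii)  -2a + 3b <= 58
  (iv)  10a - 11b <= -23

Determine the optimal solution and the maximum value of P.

a = 569/8, b = 267/4, maximum P = 1823/2

Corner points and P = 10a + 3b:
  (0, 58/3) → P = 58
  (0, 23/11) → P = 69/11
  (569/8, 267/4) → P = 1823/2

At the optimal vertex, -2a + 3b = 58 and 10a - 11b = -23.
Solving simultaneously gives a = 569/8, b = 267/4.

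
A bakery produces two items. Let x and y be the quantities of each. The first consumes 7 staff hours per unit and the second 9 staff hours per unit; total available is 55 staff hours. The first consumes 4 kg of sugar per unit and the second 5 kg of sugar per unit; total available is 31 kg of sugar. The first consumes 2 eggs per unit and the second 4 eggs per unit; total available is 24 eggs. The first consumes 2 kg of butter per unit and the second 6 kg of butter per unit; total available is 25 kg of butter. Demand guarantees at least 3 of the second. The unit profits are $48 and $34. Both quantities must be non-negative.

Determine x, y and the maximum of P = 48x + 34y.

x = 7/2, y = 3, maximum P = 270

Corner points and P = 48x + 34y:
  (0, 25/6) → P = 425/3
  (0, 3) → P = 102
  (7/2, 3) → P = 270

At the optimal vertex, 2x + 6y = 25 and y = 3.
Solving simultaneously gives x = 7/2, y = 3.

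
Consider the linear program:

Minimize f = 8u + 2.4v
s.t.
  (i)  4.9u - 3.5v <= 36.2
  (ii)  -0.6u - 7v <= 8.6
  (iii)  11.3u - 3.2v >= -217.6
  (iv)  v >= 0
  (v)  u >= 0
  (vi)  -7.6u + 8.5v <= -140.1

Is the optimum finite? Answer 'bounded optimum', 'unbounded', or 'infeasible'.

infeasible

The boundaries 4.9u - 3.5v = 36.2 and v = 0 meet at (362/49, 0), but that point violates -7.6u + 8.5v ≤ -140.1. Every candidate vertex is excluded by some other constraint, so the feasible region is empty.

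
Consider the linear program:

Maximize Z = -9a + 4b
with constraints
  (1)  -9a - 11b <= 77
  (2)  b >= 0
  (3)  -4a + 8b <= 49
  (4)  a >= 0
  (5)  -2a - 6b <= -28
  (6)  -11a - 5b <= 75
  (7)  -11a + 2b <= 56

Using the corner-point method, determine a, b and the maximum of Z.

a = 0, b = 49/8, maximum Z = 49/2

Corner points and Z = -9a + 4b:
  (14, 0) → Z = -126
  (0, 49/8) → Z = 49/2
  (0, 14/3) → Z = 56/3
The feasible region is unbounded (it extends along (2, 1), (1, 0)), but Z strictly decreases along every unbounded feasible direction, so there is no improving ray and the maximum is attained at a vertex.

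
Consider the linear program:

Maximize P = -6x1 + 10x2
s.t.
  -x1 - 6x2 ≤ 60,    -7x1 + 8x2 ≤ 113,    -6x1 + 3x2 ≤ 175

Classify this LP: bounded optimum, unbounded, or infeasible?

From the feasible point (-579/25, -307/50), moving in the direction (8, 7) keeps every constraint satisfied while P increases without bound.

unbounded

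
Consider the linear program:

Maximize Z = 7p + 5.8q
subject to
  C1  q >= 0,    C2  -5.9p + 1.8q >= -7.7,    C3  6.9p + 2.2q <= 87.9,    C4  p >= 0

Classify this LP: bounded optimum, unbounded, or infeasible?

bounded optimum

Vertices and Z = 7p + 5.8q:
  (77/59, 0) → Z = 539/59
  (0, 0) → Z = 0
  (4379/635, 11637/635) → Z = 490738/3175
  (0, 879/22) → Z = 25491/110
The feasible region has finitely many vertices and no improving ray; the maximum is 25491/110 at (0, 879/22).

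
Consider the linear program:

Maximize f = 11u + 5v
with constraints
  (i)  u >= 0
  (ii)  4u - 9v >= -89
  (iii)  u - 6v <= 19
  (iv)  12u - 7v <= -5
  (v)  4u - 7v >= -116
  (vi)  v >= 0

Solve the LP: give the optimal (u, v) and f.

u = 289/40, v = 131/10, maximum f = 5799/40

Vertices and f = 11u + 5v:
  (0, 89/9) → f = 445/9
  (0, 5/7) → f = 25/7
  (289/40, 131/10) → f = 5799/40

The optimum lies where 4u - 9v = -89 and 12u - 7v = -5.
Solving simultaneously gives u = 289/40, v = 131/10.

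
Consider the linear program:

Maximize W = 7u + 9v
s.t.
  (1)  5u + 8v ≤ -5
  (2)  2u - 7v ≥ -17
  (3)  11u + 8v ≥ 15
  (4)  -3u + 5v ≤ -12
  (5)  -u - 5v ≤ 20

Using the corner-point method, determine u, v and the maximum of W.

u = 135/17, v = -95/17, maximum W = 90/17

Vertices and W = 7u + 9v:
  (10/3, -65/24) → W = -25/24
  (135/17, -95/17) → W = 90/17
  (5, -5) → W = -10

The binding constraints are 5u + 8v = -5 and -u - 5v = 20.
Solving simultaneously gives u = 135/17, v = -95/17.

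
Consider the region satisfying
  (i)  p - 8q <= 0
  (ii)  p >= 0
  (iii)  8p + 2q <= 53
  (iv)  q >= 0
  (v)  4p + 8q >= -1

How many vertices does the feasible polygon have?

Of the 10 pairwise boundary intersections, those satisfying every inequality are:
  (0, 0)
  (212/33, 53/66)
  (0, 53/2)

3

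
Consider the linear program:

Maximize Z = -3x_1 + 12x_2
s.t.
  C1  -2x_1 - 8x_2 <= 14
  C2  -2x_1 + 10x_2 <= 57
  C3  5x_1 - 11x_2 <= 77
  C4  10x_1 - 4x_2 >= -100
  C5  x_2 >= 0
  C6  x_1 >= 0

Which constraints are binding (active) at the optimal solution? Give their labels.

Feasible corners and Z = -3x_1 + 12x_2:
  (1397/28, 439/28) → Z = 1077/28
  (0, 57/10) → Z = 342/5
  (77/5, 0) → Z = -231/5
  (0, 0) → Z = 0

The maximum is at (0, 57/10). Substituting into each constraint, equality holds for C2 and C6; the remaining constraints have slack.

C2 and C6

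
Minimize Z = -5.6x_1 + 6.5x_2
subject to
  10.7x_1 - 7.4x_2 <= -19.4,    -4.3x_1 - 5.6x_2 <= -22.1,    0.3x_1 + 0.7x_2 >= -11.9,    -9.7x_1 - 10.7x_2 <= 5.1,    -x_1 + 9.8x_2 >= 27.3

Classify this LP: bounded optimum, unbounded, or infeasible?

bounded optimum

Vertices and Z = -5.6x_1 + 6.5x_2:
  (915/1529, 10663/3058) → Z = 118123/6116
  (-26503/831, 23630/831) → Z = 503353/1385
The feasible region has finitely many vertices and no improving ray; the minimum is 118123/6116 at (915/1529, 10663/3058).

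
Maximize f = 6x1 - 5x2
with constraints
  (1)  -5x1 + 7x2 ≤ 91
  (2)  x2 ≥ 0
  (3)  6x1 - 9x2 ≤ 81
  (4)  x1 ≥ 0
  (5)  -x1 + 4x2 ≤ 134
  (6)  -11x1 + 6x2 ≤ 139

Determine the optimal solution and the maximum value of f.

x1 = 102, x2 = 59, maximum f = 317

Extreme points and f = 6x1 - 5x2:
  (0, 13) → f = -65
  (574/13, 579/13) → f = 549/13
  (27/2, 0) → f = 81
  (0, 0) → f = 0
  (102, 59) → f = 317

The binding constraints are 6x1 - 9x2 = 81 and -x1 + 4x2 = 134.
Solving simultaneously gives x1 = 102, x2 = 59.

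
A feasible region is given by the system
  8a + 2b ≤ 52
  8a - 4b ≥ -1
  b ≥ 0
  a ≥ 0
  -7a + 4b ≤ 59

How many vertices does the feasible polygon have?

Pairwise boundary intersections that survive every other constraint:
  (103/24, 53/6)
  (13/2, 0)
  (0, 1/4)
  (0, 0)

4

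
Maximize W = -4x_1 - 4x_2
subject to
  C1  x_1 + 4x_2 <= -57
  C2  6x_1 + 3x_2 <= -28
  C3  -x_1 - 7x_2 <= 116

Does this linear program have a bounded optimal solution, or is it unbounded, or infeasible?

From the feasible point (59/21, -314/21), moving in the direction (-4, 1) keeps every constraint satisfied while W increases without bound.

unbounded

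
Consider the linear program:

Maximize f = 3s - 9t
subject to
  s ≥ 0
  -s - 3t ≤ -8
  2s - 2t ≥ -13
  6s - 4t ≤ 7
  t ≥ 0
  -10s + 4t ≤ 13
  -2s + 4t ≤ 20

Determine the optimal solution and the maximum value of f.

Extreme points and f = 3s - 9t:
  (0, 8/3) → f = -24
  (0, 13/4) → f = -117/4
  (53/22, 41/22) → f = -105/11
  (27/4, 67/8) → f = -441/8
  (7/8, 87/16) → f = -741/16

The optimum lies where -s - 3t = -8 and 6s - 4t = 7.
Solving simultaneously gives s = 53/22, t = 41/22.

s = 53/22, t = 41/22, maximum f = -105/11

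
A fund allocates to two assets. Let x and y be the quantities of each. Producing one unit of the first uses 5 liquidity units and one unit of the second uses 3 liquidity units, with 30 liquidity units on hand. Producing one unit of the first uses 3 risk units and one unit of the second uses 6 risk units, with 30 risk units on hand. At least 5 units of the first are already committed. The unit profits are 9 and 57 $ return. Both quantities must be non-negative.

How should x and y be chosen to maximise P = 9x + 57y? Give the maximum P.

Extreme points and P = 9x + 57y:
  (6, 0) → P = 54
  (5, 0) → P = 45
  (5, 5/3) → P = 140

x = 5, y = 5/3, maximum P = 140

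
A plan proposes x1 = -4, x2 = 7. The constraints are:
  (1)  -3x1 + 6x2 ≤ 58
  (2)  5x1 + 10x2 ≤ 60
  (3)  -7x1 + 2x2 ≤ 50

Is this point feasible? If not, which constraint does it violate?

feasible

(1): 54 ≤ 58 ✓
(2): 50 ≤ 60 ✓
(3): 42 ≤ 50 ✓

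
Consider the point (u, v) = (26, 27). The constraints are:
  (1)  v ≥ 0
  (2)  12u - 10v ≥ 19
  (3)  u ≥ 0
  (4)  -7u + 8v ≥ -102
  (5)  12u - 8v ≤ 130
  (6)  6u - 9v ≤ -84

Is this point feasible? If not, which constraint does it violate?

feasible

(1): 27 ≥ 0 ✓
(2): 42 ≥ 19 ✓
(3): 26 ≥ 0 ✓
(4): 34 ≥ -102 ✓
(5): 96 ≤ 130 ✓
(6): -87 ≤ -84 ✓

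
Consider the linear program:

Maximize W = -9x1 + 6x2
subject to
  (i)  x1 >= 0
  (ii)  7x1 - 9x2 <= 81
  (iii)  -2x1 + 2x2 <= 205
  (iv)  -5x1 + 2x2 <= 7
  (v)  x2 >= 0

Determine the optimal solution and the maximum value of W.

x1 = 66, x2 = 337/2, maximum W = 417

The feasible region is unbounded (it extends along (9, 7), (1, 1)), but W strictly decreases along every unbounded feasible direction, so there is no improving ray and the maximum is attained at a vertex.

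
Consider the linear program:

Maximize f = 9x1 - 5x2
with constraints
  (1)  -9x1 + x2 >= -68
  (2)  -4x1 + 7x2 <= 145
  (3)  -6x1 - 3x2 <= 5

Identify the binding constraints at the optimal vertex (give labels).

(1) and (3)

Vertices and f = 9x1 - 5x2:
  (621/59, 1577/59) → f = -2296/59
  (199/33, -151/11) → f = 1352/11
  (-235/27, 425/27) → f = -4240/27

The maximum is at (199/33, -151/11). Substituting into each constraint, equality holds for (1) and (3); the remaining constraints have slack.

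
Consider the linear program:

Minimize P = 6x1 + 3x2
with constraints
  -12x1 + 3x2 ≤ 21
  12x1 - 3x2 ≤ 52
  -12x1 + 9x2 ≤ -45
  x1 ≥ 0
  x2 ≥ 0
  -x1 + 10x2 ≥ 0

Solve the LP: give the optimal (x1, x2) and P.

x1 = 150/37, x2 = 15/37, minimum P = 945/37

Extreme points and P = 6x1 + 3x2:
  (37/8, 7/6) → P = 125/4
  (40/9, 4/9) → P = 28
  (150/37, 15/37) → P = 945/37

The binding constraints are -12x1 + 9x2 = -45 and -x1 + 10x2 = 0.
Solving simultaneously gives x1 = 150/37, x2 = 15/37.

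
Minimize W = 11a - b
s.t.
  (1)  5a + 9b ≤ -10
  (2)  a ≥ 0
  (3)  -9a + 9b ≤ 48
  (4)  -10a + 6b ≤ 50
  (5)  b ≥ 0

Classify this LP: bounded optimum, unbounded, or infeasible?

infeasible

The boundaries 5a + 9b = -10 and a = 0 meet at (0, -10/9), but that point violates b ≥ 0. Every candidate vertex is excluded by some other constraint, so the feasible region is empty.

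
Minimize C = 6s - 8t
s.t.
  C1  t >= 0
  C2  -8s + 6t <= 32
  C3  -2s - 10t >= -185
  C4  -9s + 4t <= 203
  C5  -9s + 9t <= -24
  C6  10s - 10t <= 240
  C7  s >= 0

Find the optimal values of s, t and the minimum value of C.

s = 635/36, t = 539/36, minimum C = -251/18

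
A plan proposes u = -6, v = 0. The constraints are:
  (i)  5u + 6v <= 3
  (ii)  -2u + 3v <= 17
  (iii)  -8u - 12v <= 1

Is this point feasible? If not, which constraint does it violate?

not feasible — violates (iii)

Constraint (iii): -8u - 12v = 48, which is not ≤ 1. All other constraints are satisfied.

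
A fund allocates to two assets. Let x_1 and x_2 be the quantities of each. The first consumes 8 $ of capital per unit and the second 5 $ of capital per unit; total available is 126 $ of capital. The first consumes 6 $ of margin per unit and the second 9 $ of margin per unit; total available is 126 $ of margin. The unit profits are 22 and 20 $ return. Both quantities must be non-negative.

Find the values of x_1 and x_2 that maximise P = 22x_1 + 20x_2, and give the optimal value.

x_1 = 12, x_2 = 6, maximum P = 384

Corner points and P = 22x_1 + 20x_2:
  (0, 0) → P = 0
  (0, 14) → P = 280
  (63/4, 0) → P = 693/2
  (12, 6) → P = 384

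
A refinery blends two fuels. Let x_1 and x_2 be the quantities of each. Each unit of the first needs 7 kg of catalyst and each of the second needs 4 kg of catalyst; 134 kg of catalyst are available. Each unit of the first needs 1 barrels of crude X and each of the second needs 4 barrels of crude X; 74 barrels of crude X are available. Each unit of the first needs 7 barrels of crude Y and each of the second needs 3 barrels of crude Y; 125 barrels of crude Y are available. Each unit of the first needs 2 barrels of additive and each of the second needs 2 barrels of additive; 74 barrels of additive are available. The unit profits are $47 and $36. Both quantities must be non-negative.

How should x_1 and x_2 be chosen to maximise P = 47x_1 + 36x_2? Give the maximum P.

x_1 = 10, x_2 = 16, maximum P = 1046

Feasible corners and P = 47x_1 + 36x_2:
  (0, 0) → P = 0
  (0, 37/2) → P = 666
  (125/7, 0) → P = 5875/7
  (10, 16) → P = 1046
  (14, 9) → P = 982

At the optimal vertex, 7x_1 + 4x_2 = 134 and x_1 + 4x_2 = 74.
Solving simultaneously gives x_1 = 10, x_2 = 16.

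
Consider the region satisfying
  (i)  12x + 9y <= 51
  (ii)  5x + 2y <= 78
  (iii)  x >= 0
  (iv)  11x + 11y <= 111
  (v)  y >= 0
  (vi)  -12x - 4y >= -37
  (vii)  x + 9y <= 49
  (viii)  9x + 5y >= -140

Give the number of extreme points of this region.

The feasible vertices (each the meet of two boundaries and inside every other half-plane) are:
  (43/20, 14/5)
  (2/11, 179/33)
  (0, 0)
  (0, 49/9)
  (37/12, 0)

5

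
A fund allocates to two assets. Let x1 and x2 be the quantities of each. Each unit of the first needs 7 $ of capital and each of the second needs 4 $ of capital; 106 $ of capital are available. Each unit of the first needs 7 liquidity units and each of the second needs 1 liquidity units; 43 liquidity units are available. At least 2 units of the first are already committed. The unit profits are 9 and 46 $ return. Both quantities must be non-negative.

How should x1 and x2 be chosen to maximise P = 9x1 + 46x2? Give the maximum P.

x1 = 2, x2 = 23, maximum P = 1076

Extreme points and P = 9x1 + 46x2:
  (43/7, 0) → P = 387/7
  (2, 0) → P = 18
  (22/7, 21) → P = 6960/7
  (2, 23) → P = 1076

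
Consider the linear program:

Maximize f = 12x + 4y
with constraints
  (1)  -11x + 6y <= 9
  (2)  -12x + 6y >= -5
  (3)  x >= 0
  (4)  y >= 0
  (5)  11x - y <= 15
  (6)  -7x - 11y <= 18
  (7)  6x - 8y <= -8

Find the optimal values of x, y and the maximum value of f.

Vertices and f = 12x + 4y:
  (0, 3/2) → f = 6
  (9/5, 24/5) → f = 204/5
  (85/54, 125/54) → f = 760/27
  (22/15, 21/10) → f = 26
  (0, 1) → f = 4

At the optimal vertex, -11x + 6y = 9 and 11x - y = 15.
Solving simultaneously gives x = 9/5, y = 24/5.

x = 9/5, y = 24/5, maximum f = 204/5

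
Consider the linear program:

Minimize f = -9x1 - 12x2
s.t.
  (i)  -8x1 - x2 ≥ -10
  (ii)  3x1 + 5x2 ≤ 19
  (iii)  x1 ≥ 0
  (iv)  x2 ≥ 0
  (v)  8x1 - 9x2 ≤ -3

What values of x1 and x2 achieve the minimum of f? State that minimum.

x1 = 31/37, x2 = 122/37, minimum f = -1743/37

Feasible corners and f = -9x1 - 12x2:
  (31/37, 122/37) → f = -1743/37
  (87/80, 13/10) → f = -2031/80
  (0, 19/5) → f = -228/5
  (0, 1/3) → f = -4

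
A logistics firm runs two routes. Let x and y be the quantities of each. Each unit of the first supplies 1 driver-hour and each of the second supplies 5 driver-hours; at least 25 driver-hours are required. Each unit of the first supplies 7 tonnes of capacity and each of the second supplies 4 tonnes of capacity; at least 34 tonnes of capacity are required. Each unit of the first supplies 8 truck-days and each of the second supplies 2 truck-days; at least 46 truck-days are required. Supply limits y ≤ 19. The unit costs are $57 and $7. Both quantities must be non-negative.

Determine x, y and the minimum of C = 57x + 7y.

x = 1, y = 19, minimum C = 190

Corner points and C = 57x + 7y:
  (25, 0) → C = 1425
  (90/19, 77/19) → C = 5669/19
  (1, 19) → C = 190
The feasible region is unbounded (it extends along (1, 0)), but C strictly increases along every unbounded feasible direction, so there is no improving ray and the minimum is attained at a vertex.

The binding constraints are 8x + 2y = 46 and y = 19.
Solving simultaneously gives x = 1, y = 19.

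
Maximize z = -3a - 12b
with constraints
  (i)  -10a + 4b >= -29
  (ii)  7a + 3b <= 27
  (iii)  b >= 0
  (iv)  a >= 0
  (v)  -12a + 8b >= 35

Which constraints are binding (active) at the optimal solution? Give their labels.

Vertices and z = -3a - 12b:
  (0, 9) → z = -108
  (111/92, 569/92) → z = -7161/92
  (0, 35/8) → z = -105/2

The maximum is at (0, 35/8). Substituting into each constraint, equality holds for (iv) and (v); the remaining constraints have slack.

(iv) and (v)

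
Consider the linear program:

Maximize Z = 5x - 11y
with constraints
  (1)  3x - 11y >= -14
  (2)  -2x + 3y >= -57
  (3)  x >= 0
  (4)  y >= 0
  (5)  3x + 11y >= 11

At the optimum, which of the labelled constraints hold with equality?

(2) and (4)

Corner points and Z = 5x - 11y:
  (669/13, 199/13) → Z = 1156/13
  (0, 14/11) → Z = -14
  (57/2, 0) → Z = 285/2
  (0, 1) → Z = -11
  (11/3, 0) → Z = 55/3

The maximum is at (57/2, 0). Substituting into each constraint, equality holds for (2) and (4); the remaining constraints have slack.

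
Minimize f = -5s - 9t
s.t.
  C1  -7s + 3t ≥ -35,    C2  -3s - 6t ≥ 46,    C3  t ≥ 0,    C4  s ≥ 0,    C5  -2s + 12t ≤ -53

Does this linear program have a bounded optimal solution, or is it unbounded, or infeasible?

The boundaries -7s + 3t = -35 and -3s - 6t = 46 meet at (24/17, -427/51), but that point violates t ≥ 0. Every candidate vertex is excluded by some other constraint, so the feasible region is empty.

infeasible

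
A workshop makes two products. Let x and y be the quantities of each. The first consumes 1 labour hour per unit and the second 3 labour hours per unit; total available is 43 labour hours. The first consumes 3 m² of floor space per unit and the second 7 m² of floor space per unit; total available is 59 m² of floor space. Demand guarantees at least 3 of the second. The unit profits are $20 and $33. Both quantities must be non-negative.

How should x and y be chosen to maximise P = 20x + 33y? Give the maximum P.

x = 38/3, y = 3, maximum P = 1057/3

Vertices and P = 20x + 33y:
  (0, 59/7) → P = 1947/7
  (0, 3) → P = 99
  (38/3, 3) → P = 1057/3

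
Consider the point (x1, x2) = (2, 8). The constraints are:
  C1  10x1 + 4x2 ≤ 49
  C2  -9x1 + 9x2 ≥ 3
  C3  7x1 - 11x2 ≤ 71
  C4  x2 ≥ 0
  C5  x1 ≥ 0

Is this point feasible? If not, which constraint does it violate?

not feasible — violates C1

Constraint C1: 10x1 + 4x2 = 52, which is not ≤ 49. All other constraints are satisfied.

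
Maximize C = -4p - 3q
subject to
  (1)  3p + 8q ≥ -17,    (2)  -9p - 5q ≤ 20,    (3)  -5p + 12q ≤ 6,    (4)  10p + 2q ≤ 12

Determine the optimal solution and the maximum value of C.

Vertices and C = -4p - 3q:
  (-25/19, -31/19) → C = 193/19
  (65/37, -103/37) → C = 49/37
  (-270/133, -46/133) → C = 174/19
  (66/65, 12/13) → C = -444/65

The binding constraints are 3p + 8q = -17 and -9p - 5q = 20.
Solving simultaneously gives p = -25/19, q = -31/19.

p = -25/19, q = -31/19, maximum C = 193/19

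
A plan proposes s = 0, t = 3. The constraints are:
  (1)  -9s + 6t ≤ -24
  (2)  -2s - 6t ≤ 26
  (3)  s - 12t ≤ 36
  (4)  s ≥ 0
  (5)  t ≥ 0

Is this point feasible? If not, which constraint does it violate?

Constraint (1): -9s + 6t = 18, which is not ≤ -24. All other constraints are satisfied.

not feasible — violates (1)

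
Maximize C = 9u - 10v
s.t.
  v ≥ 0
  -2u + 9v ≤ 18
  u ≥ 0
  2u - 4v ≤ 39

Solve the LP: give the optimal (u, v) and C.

Extreme points and C = 9u - 10v:
  (0, 0) → C = 0
  (39/2, 0) → C = 351/2
  (0, 2) → C = -20
  (423/10, 57/5) → C = 2667/10

At the optimal vertex, -2u + 9v = 18 and 2u - 4v = 39.
Solving simultaneously gives u = 423/10, v = 57/5.

u = 423/10, v = 57/5, maximum C = 2667/10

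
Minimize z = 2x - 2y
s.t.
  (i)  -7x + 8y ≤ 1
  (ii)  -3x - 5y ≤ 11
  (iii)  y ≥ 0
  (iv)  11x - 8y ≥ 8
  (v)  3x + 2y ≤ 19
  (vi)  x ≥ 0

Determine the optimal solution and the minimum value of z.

Feasible corners and z = 2x - 2y:
  (9/4, 67/32) → z = 5/16
  (75/19, 68/19) → z = 14/19
  (8/11, 0) → z = 16/11
  (19/3, 0) → z = 38/3

x = 9/4, y = 67/32, minimum z = 5/16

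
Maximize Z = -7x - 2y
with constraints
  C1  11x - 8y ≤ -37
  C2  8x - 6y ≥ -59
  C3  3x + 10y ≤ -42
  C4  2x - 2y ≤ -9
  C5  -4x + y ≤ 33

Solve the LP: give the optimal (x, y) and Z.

Vertices and Z = -7x - 2y:
  (-421/49, -159/98) → Z = 3106/49
  (-139/16, -7/4) → Z = 1029/16
  (-87/13, -57/26) → Z = 666/13
  (-19/2, -5) → Z = 153/2

The optimum lies where 2x - 2y = -9 and -4x + y = 33.
Solving simultaneously gives x = -19/2, y = -5.

x = -19/2, y = -5, maximum Z = 153/2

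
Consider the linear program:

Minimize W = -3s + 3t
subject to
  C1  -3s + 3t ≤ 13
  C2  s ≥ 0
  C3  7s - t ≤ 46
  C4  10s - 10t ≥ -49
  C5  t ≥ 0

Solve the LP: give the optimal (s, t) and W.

s = 46/7, t = 0, minimum W = -138/7

Extreme points and W = -3s + 3t:
  (0, 13/3) → W = 13
  (151/18, 229/18) → W = 13
  (0, 0) → W = 0
  (46/7, 0) → W = -138/7

At the optimal vertex, 7s - t = 46 and t = 0.
Solving simultaneously gives s = 46/7, t = 0.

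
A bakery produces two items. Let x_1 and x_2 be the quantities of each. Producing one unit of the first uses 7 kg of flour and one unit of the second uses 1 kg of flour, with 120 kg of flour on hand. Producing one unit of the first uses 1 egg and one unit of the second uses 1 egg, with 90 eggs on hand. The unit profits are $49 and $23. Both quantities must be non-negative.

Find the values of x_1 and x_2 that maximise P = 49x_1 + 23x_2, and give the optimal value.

Vertices and P = 49x_1 + 23x_2:
  (0, 0) → P = 0
  (0, 90) → P = 2070
  (120/7, 0) → P = 840
  (5, 85) → P = 2200

x_1 = 5, x_2 = 85, maximum P = 2200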